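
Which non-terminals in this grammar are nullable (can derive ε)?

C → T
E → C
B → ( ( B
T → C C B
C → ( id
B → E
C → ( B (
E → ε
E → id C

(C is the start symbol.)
ε-productions: E → ε
So E is immediately nullable.
B → E: every symbol on the right is nullable, so B is nullable too.
No further non-terminal can be added: every production for the remaining non-terminals contains a terminal or a non-nullable non-terminal.
Nullable = { 'B', 'E' }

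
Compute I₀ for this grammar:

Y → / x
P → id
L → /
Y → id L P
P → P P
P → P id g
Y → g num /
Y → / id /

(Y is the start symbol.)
First, augment the grammar with Y' → Y
I₀ = CLOSURE({ [Y' → . Y] }):
  [Y' → . Y] has the dot before Y: add [Y → . / x], [Y → . id L P], [Y → . g num /], [Y → . / id /]
No further items can be added.

I₀ = { [Y → . / id /], [Y → . / x], [Y → . g num /], [Y → . id L P], [Y' → . Y] }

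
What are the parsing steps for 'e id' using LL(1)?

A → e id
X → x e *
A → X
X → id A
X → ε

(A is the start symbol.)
LL(1) parsing maintains a stack (initially the start symbol over $) and the input. At each step: if the stack top is a terminal, match it against the current input token; if it is a non-terminal N, replace it with the RHS of M[N, lookahead] (the unique production whose predict set contains the lookahead).

Stack is shown with the top on the left.

Stack   Input   Action
----------------------
A $     e id $  output A → e id
e id $  e id $  match 'e'
id $    id $    match 'id'
$       $       accept

The string is accepted.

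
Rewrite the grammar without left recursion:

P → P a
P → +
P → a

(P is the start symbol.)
P → + P'
P → a P'
P' → a P'
P' → ε

P is directly left-recursive. The standard transformation for
  A → A α₁ | ... | A α_m | β₁ | ... | β_n
is
  A  → β₁ A' | ... | β_n A'
  A' → α₁ A' | ... | α_m A' | ε

P → + becomes P → + P'
P → a becomes P → a P'
P → P a becomes P' → a P'
Add P' → ε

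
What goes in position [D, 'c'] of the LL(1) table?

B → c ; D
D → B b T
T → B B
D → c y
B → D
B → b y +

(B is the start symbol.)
D → B b T, D → c y

To find M[D, 'c'], we find productions for D where 'c' is in the predict set (PREDICT(N → α) = (FIRST(α) \ {ε}) ∪ (FOLLOW(N) if α ⇒* ε)).

Relevant sets:
  FIRST(B) = { 'b', 'c' }

D → B b T: PREDICT = { 'b', 'c' }
  'c' is in predict set, so this production goes in M[D, 'c']
D → c y: PREDICT = { 'c' }
  'c' is in predict set, so this production goes in M[D, 'c']

M[D, 'c'] = D → B b T, D → c y  (a multiply-defined cell — the grammar is not LL(1))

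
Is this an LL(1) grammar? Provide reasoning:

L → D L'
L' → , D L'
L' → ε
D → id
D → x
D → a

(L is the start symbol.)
Relevant sets:
  FOLLOW(L') = { $ }

For L':
  PREDICT(L' → ',' D L') = { ',' }
  PREDICT(L' → ε) = { $ }
For D:
  PREDICT(D → id) = { 'id' }
  PREDICT(D → x) = { 'x' }
  PREDICT(D → a) = { 'a' }
L has a single production, so nothing to check there.

All predict sets are disjoint. The grammar IS LL(1).

Answer: Yes, the grammar is LL(1).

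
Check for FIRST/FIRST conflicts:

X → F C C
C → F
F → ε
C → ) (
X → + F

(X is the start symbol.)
A FIRST/FIRST conflict occurs when two productions N → α and N → β for the same non-terminal have FIRST(α) ∩ FIRST(β) ≠ ∅ (with ε ∈ FIRST of a nullable right-hand side, so two nullable alternatives also conflict).

FIRST sets of the non-terminals at (or reachable through a nullable prefix from) the front of some alternative:
  FIRST(F) = { ε }
  FIRST(C) = { ')', ε }

Productions for X:
  X → F C C: FIRST = { ')', ε }
  X → + F: FIRST = { '+' }
Productions for C:
  C → F: FIRST = { ε }
  C → ) (: FIRST = { ')' }
F has only one production, so no FIRST/FIRST conflict is possible there.

All alternatives of each non-terminal have pairwise disjoint FIRST sets.

Answer: No FIRST/FIRST conflicts.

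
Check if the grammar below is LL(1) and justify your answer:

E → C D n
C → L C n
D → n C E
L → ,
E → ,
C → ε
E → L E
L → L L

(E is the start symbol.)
No. Predict set conflict for E: { ',' }

Relevant sets:
  FIRST(C) = { ',', ε }
  FIRST(D) = { 'n' }
  FIRST(L) = { ',' }
  FOLLOW(C) = { ',', 'n' }

For E:
  PREDICT(E → C D n) = { ',', 'n' }
  PREDICT(E → ',') = { ',' }
  PREDICT(E → L E) = { ',' }
For C:
  PREDICT(C → L C n) = { ',' }
  PREDICT(C → ε) = { ',', 'n' }
For L:
  PREDICT(L → ',') = { ',' }
  PREDICT(L → L L) = { ',' }
D has a single production, so nothing to check there.

Conflict found: Predict set conflict for E: { ',' }
The grammar is NOT LL(1).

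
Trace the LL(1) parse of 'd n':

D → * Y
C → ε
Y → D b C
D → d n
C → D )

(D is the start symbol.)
LL(1) parsing maintains a stack (initially the start symbol over $) and the input. At each step: if the stack top is a terminal, match it against the current input token; if it is a non-terminal N, replace it with the RHS of M[N, lookahead] (the unique production whose predict set contains the lookahead).

Stack is shown with the top on the left.

Stack  Input  Action
--------------------
D $    d n $  output D → d n
d n $  d n $  match 'd'
n $    n $    match 'n'
$      $      accept

The string is accepted.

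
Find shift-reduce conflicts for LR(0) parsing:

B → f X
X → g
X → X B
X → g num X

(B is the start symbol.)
Yes — I3: [B → f X .] vs [B → . f X]; I4: [X → g .] vs [X → g . num X]; I6: [X → g num X .] vs [B → . f X]

A shift-reduce conflict occurs when an LR(0) state has both:
  - a complete (reduce) item [A → α .] (dot at the end), and
  - a shift item [B → β . c γ] (dot before a terminal).

Augment with B' → B and build the canonical LR(0) collection (I0 = CLOSURE({[B' → . B]}), then GOTO on every symbol after a dot until no new states appear). It has 8 states:
  I0: { [B → . f X], [B' → . B] }  — shift
  I1: { [B' → B .] }  — accept
  I2: { [B → f . X], [X → . X B], [X → . g num X], [X → . g] }  — shift
  I3: { [B → . f X], [B → f X .], [X → X . B] }  — shift, reduce
  I4: { [X → g . num X], [X → g .] }  — shift, reduce
  I5: { [X → . X B], [X → . g num X], [X → . g], [X → g num . X] }  — shift
  I6: { [B → . f X], [X → X . B], [X → g num X .] }  — shift, reduce
  I7: { [X → X B .] }  — reduce

I3 contains reduce item [B → f X .] and shift item [B → . f X] — shift-reduce conflict.
I4 contains reduce item [X → g .] and shift item [X → g . num X] — shift-reduce conflict.
I6 contains reduce item [X → g num X .] and shift item [B → . f X] — shift-reduce conflict.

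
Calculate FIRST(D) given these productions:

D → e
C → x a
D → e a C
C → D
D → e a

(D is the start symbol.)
To compute FIRST(D), examine every production with D on the left-hand side, reading each right-hand side left to right until a non-nullable symbol is reached.

From D → e:
  - e is a terminal: add 'e' and stop
From D → e a C:
  - e is a terminal: add 'e' and stop
From D → e a:
  - e is a terminal: add 'e' and stop

Collecting: FIRST(D) = { 'e' }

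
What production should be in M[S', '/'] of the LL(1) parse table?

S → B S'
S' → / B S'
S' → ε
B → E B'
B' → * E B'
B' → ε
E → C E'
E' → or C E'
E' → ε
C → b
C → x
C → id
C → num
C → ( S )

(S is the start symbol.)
To find M[S', '/'], we find productions for S' where '/' is in the predict set (PREDICT(N → α) = (FIRST(α) \ {ε}) ∪ (FOLLOW(N) if α ⇒* ε)).

Relevant sets:
  FOLLOW(S') = { $, ')' }

S' → / B S': PREDICT = { '/' }
  '/' is in predict set, so this production goes in M[S', '/']
S' → ε: PREDICT = { $, ')' }

M[S', '/'] = S' → / B S'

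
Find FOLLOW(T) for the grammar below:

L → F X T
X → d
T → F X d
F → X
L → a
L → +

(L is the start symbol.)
{ $ }

To compute FOLLOW(T), find every occurrence of T on a right-hand side N → α T β: add FIRST(β) \ {ε}, and if β is empty or nullable also add FOLLOW(N). Iterate to a fixed point.

In L → F X T: T is at the end, add FOLLOW(L)

The FOLLOW sets referred to above (computed the same way, to a fixed point):
  FOLLOW(L) = { $ }

Taking the union: FOLLOW(T) = { $ }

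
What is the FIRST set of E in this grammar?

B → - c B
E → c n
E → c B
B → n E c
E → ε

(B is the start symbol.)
To compute FIRST(E), examine every production with E on the left-hand side, reading each right-hand side left to right until a non-nullable symbol is reached.

From E → c n:
  - c is a terminal: add 'c' and stop
From E → c B:
  - c is a terminal: add 'c' and stop
From E → ε:
  - ε-production, so ε ∈ FIRST(E)

Collecting: FIRST(E) = { 'c', ε }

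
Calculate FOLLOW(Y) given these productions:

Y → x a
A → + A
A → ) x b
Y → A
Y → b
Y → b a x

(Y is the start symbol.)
To compute FOLLOW(Y), find every occurrence of Y on a right-hand side N → α Y β: add FIRST(β) \ {ε}, and if β is empty or nullable also add FOLLOW(N). Iterate to a fixed point.

Y is the start symbol, so $ ∈ FOLLOW(Y).
Y does not occur on any right-hand side.

Taking the union: FOLLOW(Y) = { $ }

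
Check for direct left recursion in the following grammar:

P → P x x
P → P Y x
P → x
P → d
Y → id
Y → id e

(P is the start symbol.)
Yes, P is left-recursive

Direct left recursion occurs when N → N α for some non-terminal N (the right-hand side begins with the left-hand side itself).

P → P x x: LEFT RECURSIVE (starts with P)
P → P Y x: LEFT RECURSIVE (starts with P)
P → x: starts with x
P → d: starts with d
Y → id: starts with id
Y → id e: starts with id

The grammar has direct left recursion on: P.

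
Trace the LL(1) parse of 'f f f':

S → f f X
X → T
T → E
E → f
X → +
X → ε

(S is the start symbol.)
LL(1) parsing maintains a stack (initially the start symbol over $) and the input. At each step: if the stack top is a terminal, match it against the current input token; if it is a non-terminal N, replace it with the RHS of M[N, lookahead] (the unique production whose predict set contains the lookahead).

Stack is shown with the top on the left.

Stack    Input    Action
------------------------
S $      f f f $  output S → f f X
f f X $  f f f $  match 'f'
f X $    f f $    match 'f'
X $      f $      output X → T
T $      f $      output T → E
E $      f $      output E → f
f $      f $      match 'f'
$        $        accept

The string is accepted.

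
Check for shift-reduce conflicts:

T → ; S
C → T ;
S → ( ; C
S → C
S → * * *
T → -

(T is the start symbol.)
No shift-reduce conflicts

A shift-reduce conflict occurs when an LR(0) state has both:
  - a complete (reduce) item [A → α .] (dot at the end), and
  - a shift item [B → β . c γ] (dot before a terminal).

Augment with T' → T and build the canonical LR(0) collection (I0 = CLOSURE({[T' → . T]}), then GOTO on every symbol after a dot until no new states appear). It has 14 states:
  I0: { [T → . -], [T → . ; S], [T' → . T] }  — shift
  I1: { [T → - .] }  — reduce
  I2: { [C → . T ;], [S → . ( ; C], [S → . * * *], [S → . C], [T → . -], [T → . ; S], [T → ; . S] }  — shift
  I3: { [T' → T .] }  — accept
  I4: { [S → ( . ; C] }  — shift
  I5: { [S → * . * *] }  — shift
  I6: { [S → C .] }  — reduce
  I7: { [T → ; S .] }  — reduce
  I8: { [C → T . ;] }  — shift
  I9: { [C → T ; .] }  — reduce
  I10: { [S → * * . *] }  — shift
  I11: { [S → * * * .] }  — reduce
  I12: { [C → . T ;], [S → ( ; . C], [T → . -], [T → . ; S] }  — shift
  I13: { [S → ( ; C .] }  — reduce

No state contains both a complete item and a shift item.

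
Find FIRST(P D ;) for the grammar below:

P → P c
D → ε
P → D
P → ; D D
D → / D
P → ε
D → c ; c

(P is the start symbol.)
{ '/', ';', 'c' }

FIRST sets of the non-terminals involved (from the grammar, by fixed-point iteration):
  FIRST(P) = { '/', ';', 'c', ε }
  FIRST(D) = { '/', 'c', ε }

To compute FIRST(P D ;), process the symbols left to right:
Symbol P is a non-terminal. Add FIRST(P) \ {ε} = { '/', ';', 'c' }
P is nullable (ε ∈ FIRST(P)), continue to the next symbol.
Symbol D is a non-terminal. Add FIRST(D) \ {ε} = { '/', 'c' }
D is nullable (ε ∈ FIRST(D)), continue to the next symbol.
Symbol ; is a terminal. Add ';' and stop.
FIRST(P D ;) = { '/', ';', 'c' }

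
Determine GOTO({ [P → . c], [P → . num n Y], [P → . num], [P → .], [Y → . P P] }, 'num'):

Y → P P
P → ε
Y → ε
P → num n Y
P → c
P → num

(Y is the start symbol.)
GOTO(I, 'num') = CLOSURE({ [A → αX.β] : [A → α.Xβ] ∈ I, X = 'num' })

Items with dot before 'num', with the dot advanced:
  [P → . num] → [P → num .]
  [P → . num n Y] → [P → num . n Y]
Closure adds nothing (no advanced item has the dot before a non-terminal).

GOTO = { [P → num . n Y], [P → num .] }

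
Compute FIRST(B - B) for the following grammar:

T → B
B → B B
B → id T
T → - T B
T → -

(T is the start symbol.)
{ 'id' }

FIRST sets of the non-terminals involved (from the grammar, by fixed-point iteration):
  FIRST(B) = { 'id' }

To compute FIRST(B - B), process the symbols left to right:
Symbol B is a non-terminal. Add FIRST(B) \ {ε} = { 'id' }
B is not nullable (ε ∉ FIRST(B)), so stop here.
FIRST(B - B) = { 'id' }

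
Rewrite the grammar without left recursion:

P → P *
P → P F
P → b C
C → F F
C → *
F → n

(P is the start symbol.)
P → b C P'
P' → * P'
P' → F P'
P' → ε
C → F F
C → *
F → n

P is directly left-recursive. The standard transformation for
  A → A α₁ | ... | A α_m | β₁ | ... | β_n
is
  A  → β₁ A' | ... | β_n A'
  A' → α₁ A' | ... | α_m A' | ε

P → b C becomes P → b C P'
P → P * becomes P' → * P'
P → P F becomes P' → F P'
Add P' → ε

Productions for other non-terminals are unchanged:
  C → F F
  C → *
  F → n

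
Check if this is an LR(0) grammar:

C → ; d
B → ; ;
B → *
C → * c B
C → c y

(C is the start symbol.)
Yes, the grammar is LR(0)

A grammar is LR(0) if no state in the canonical LR(0) collection has:
  - both a shift item (dot before a terminal) and a complete item (shift-reduce conflict), or
  - two or more complete items (reduce-reduce conflict; the accept item [C' → C .] counts as a complete item here).

Augment with C' → C and build the canonical LR(0) collection (I0 = CLOSURE({[C' → . C]}), then GOTO on every symbol after a dot until no new states appear). It has 12 states:
  I0: { [C → . * c B], [C → . ; d], [C → . c y], [C' → . C] }  — shift
  I1: { [C → * . c B] }  — shift
  I2: { [C → ; . d] }  — shift
  I3: { [C' → C .] }  — accept
  I4: { [C → c . y] }  — shift
  I5: { [C → c y .] }  — reduce
  I6: { [C → ; d .] }  — reduce
  I7: { [B → . *], [B → . ; ;], [C → * c . B] }  — shift
  I8: { [B → * .] }  — reduce
  I9: { [B → ; . ;] }  — shift
  I10: { [C → * c B .] }  — reduce
  I11: { [B → ; ; .] }  — reduce

Every state is either a pure shift/goto state or contains exactly one complete item and nothing to shift — no conflicts. The grammar is LR(0).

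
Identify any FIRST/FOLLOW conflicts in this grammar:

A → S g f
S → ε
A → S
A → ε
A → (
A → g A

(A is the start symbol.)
No FIRST/FOLLOW conflicts.

A FIRST/FOLLOW conflict occurs when a non-terminal N has a nullable alternative N → β (β ⇒* ε) and another alternative N → α with FIRST(α) ∩ FOLLOW(N) ≠ ∅: on such a lookahead the parser cannot decide between expanding α and letting N vanish via β.

Nullable non-terminals: A, S.
FIRST sets used below: FIRST(S) = { ε }

A: nullable alternative(s) A → S, A → ε; FOLLOW(A) = { $ }
  A → S g f: FIRST \ {ε} = { 'g' } — disjoint from FOLLOW(A)
  A → S: FIRST \ {ε} = { } — disjoint from FOLLOW(A)
  A → ε: FIRST \ {ε} = { } — disjoint from FOLLOW(A)
  A → (: FIRST \ {ε} = { '(' } — disjoint from FOLLOW(A)
  A → g A: FIRST \ {ε} = { 'g' } — disjoint from FOLLOW(A)
S has a nullable alternative but only one production, so nothing to check.

No FIRST/FOLLOW conflicts found.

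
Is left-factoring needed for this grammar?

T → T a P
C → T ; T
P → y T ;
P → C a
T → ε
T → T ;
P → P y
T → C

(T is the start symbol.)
Yes, T has productions with common prefix 'T'

Left-factoring is needed when two productions for the same non-terminal
share a common prefix on the right-hand side.

Productions for T:
  T → T a P
  T → ε
  T → T ;
  T → C
Productions for P:
  P → y T ;
  P → C a
  P → P y

Found common prefix 'T' in productions for T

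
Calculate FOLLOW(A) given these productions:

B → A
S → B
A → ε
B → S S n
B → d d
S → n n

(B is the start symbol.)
To compute FOLLOW(A), find every occurrence of A on a right-hand side N → α A β: add FIRST(β) \ {ε}, and if β is empty or nullable also add FOLLOW(N). Iterate to a fixed point.

In B → A: A is at the end, add FOLLOW(B)

The FOLLOW sets referred to above (computed the same way, to a fixed point):
  FOLLOW(B) = { $, 'd', 'n' }

Taking the union: FOLLOW(A) = { $, 'd', 'n' }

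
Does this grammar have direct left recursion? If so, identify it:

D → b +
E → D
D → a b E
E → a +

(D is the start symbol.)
No direct left recursion

Direct left recursion occurs when N → N α for some non-terminal N (the right-hand side begins with the left-hand side itself).

D → b +: starts with b
E → D: starts with D
D → a b E: starts with a
E → a +: starts with a

No direct left recursion found.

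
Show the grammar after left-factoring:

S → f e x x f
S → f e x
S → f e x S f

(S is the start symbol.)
S → f e x S'
S' → x f
S' → ε
S' → S f

Left-factoring transforms A → αβ₁ | αβ₂ into A → αA' and A' → β₁ | β₂
(α is the longest common prefix among the alternatives). Repeat until
no nonterminal has two alternatives with a common prefix.

Round 1: S has alternatives sharing prefix 'f e x'. Introduce S': S → f e x S'
  Add: S' → x f
  Add: S' → ε
  Add: S' → S f

No remaining common prefixes — done.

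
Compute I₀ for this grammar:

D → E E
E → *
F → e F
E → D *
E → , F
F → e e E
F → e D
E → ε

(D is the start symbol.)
First, augment the grammar with D' → D
I₀ = CLOSURE({ [D' → . D] }):
  [D' → . D] has the dot before D: add [D → . E E]
  [D → . E E] has the dot before E: add [E → . *], [E → . D *], [E → . , F], [E → .]
No further items can be added.

I₀ = { [D → . E E], [D' → . D], [E → . *], [E → . , F], [E → . D *], [E → .] }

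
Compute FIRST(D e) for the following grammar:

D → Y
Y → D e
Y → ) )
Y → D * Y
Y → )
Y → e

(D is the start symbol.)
{ ')', 'e' }

FIRST sets of the non-terminals involved (from the grammar, by fixed-point iteration):
  FIRST(D) = { ')', 'e' }

To compute FIRST(D e), process the symbols left to right:
Symbol D is a non-terminal. Add FIRST(D) \ {ε} = { ')', 'e' }
D is not nullable (ε ∉ FIRST(D)), so stop here.
FIRST(D e) = { ')', 'e' }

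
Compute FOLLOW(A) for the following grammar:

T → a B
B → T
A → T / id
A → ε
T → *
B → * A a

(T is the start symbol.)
{ 'a' }

To compute FOLLOW(A), find every occurrence of A on a right-hand side N → α A β: add FIRST(β) \ {ε}, and if β is empty or nullable also add FOLLOW(N). Iterate to a fixed point.

In B → * A a: A is followed by a, add FIRST(a) \ {ε} = { 'a' }

Taking the union: FOLLOW(A) = { 'a' }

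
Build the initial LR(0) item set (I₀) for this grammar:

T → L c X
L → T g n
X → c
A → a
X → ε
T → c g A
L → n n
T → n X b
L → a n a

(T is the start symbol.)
First, augment the grammar with T' → T
I₀ = CLOSURE({ [T' → . T] }):
  [T' → . T] has the dot before T: add [T → . L c X], [T → . c g A], [T → . n X b]
  [T → . L c X] has the dot before L: add [L → . T g n], [L → . n n], [L → . a n a]
No further items can be added.

I₀ = { [L → . T g n], [L → . a n a], [L → . n n], [T → . L c X], [T → . c g A], [T → . n X b], [T' → . T] }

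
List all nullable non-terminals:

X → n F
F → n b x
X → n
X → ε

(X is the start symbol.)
{ 'X' }

ε-productions: X → ε
So X is immediately nullable.
No further non-terminal can be added: every production for the remaining non-terminals contains a terminal or a non-nullable non-terminal.
Nullable = { 'X' }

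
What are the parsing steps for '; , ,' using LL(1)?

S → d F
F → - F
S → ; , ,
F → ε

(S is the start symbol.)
LL(1) parsing maintains a stack (initially the start symbol over $) and the input. At each step: if the stack top is a terminal, match it against the current input token; if it is a non-terminal N, replace it with the RHS of M[N, lookahead] (the unique production whose predict set contains the lookahead).

Stack is shown with the top on the left.

Stack    Input    Action
------------------------
S $      ; , , $  output S → ; , ,
; , , $  ; , , $  match ';'
, , $    , , $    match ','
, $      , $      match ','
$        $        accept

The string is accepted.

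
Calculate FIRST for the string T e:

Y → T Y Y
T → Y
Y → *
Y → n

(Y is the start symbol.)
FIRST sets of the non-terminals involved (from the grammar, by fixed-point iteration):
  FIRST(T) = { '*', 'n' }

To compute FIRST(T e), process the symbols left to right:
Symbol T is a non-terminal. Add FIRST(T) \ {ε} = { '*', 'n' }
T is not nullable (ε ∉ FIRST(T)), so stop here.
FIRST(T e) = { '*', 'n' }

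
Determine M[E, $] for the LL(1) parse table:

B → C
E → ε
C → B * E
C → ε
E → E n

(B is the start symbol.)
E → ε

To find M[E, $], we find productions for E where $ is in the predict set (PREDICT(N → α) = (FIRST(α) \ {ε}) ∪ (FOLLOW(N) if α ⇒* ε)).

Relevant sets:
  FIRST(E) = { 'n', ε }
  FOLLOW(E) = { $, '*', 'n' }

E → ε: PREDICT = { $, '*', 'n' }
  $ is in predict set, so this production goes in M[E, $]
E → E n: PREDICT = { 'n' }

M[E, $] = E → ε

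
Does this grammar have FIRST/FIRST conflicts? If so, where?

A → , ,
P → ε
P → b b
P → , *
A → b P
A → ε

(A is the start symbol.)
A FIRST/FIRST conflict occurs when two productions N → α and N → β for the same non-terminal have FIRST(α) ∩ FIRST(β) ≠ ∅ (with ε ∈ FIRST of a nullable right-hand side, so two nullable alternatives also conflict).

Productions for A:
  A → , ,: FIRST = { ',' }
  A → b P: FIRST = { 'b' }
  A → ε: FIRST = { ε }
Productions for P:
  P → ε: FIRST = { ε }
  P → b b: FIRST = { 'b' }
  P → , *: FIRST = { ',' }

All alternatives of each non-terminal have pairwise disjoint FIRST sets.

Answer: No FIRST/FIRST conflicts.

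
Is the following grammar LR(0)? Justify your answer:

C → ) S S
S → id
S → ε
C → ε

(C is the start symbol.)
No. Shift-reduce conflict between [C → .] and [C → . ) S S]

A grammar is LR(0) if no state in the canonical LR(0) collection has:
  - both a shift item (dot before a terminal) and a complete item (shift-reduce conflict), or
  - two or more complete items (reduce-reduce conflict; the accept item [C' → C .] counts as a complete item here).

Augment with C' → C and build the canonical LR(0) collection (I0 = CLOSURE({[C' → . C]}), then GOTO on every symbol after a dot until no new states appear). It has 6 states:
  I0: { [C → . ) S S], [C → .], [C' → . C] }  — shift, reduce
  I1: { [C → ) . S S], [S → . id], [S → .] }  — shift, reduce
  I2: { [C' → C .] }  — accept
  I3: { [C → ) S . S], [S → . id], [S → .] }  — shift, reduce
  I4: { [S → id .] }  — reduce
  I5: { [C → ) S S .] }  — reduce

Conflict in state I0:
  Shift-reduce conflict between [C → .] and [C → . ) S S]
So the grammar is NOT LR(0).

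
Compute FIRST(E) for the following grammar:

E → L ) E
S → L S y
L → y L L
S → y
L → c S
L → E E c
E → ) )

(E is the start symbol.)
FIRST sets of the other non-terminals involved (by the same procedure, iterated to a fixed point):
  FIRST(L) = { ')', 'c', 'y' }

From E → L ) E:
  - L is a non-terminal: add FIRST(L) \ {ε} = { ')', 'c', 'y' }
    L is not nullable, so stop
From E → ) ):
  - ')' is a terminal: add ')' and stop

Collecting: FIRST(E) = { ')', 'c', 'y' }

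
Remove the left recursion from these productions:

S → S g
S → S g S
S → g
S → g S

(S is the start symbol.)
S → g S'
S → g S S'
S' → g S'
S' → g S S'
S' → ε

S is directly left-recursive. The standard transformation for
  A → A α₁ | ... | A α_m | β₁ | ... | β_n
is
  A  → β₁ A' | ... | β_n A'
  A' → α₁ A' | ... | α_m A' | ε

S → g becomes S → g S'
S → g S becomes S → g S S'
S → S g becomes S' → g S'
S → S g S becomes S' → g S S'
Add S' → ε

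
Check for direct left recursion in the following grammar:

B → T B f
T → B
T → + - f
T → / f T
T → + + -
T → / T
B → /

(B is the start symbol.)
Direct left recursion occurs when N → N α for some non-terminal N (the right-hand side begins with the left-hand side itself).

B → T B f: starts with T
T → B: starts with B
T → + - f: starts with '+'
T → / f T: starts with '/'
T → + + -: starts with '+'
T → / T: starts with '/'
B → /: starts with '/'

No direct left recursion found.

Answer: No direct left recursion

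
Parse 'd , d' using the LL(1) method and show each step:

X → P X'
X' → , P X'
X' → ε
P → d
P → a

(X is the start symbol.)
Stack is shown with the top on the left.

Stack     Input    Action
-------------------------
X $       d , d $  output X → P X'
P X' $    d , d $  output P → d
d X' $    d , d $  match 'd'
X' $      , d $    output X' → , P X'
, P X' $  , d $    match ','
P X' $    d $      output P → d
d X' $    d $      match 'd'
X' $      $        output X' → ε
$         $        accept

The string is accepted.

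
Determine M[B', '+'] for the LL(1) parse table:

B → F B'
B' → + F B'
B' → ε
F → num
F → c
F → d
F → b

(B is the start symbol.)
To find M[B', '+'], we find productions for B' where '+' is in the predict set (PREDICT(N → α) = (FIRST(α) \ {ε}) ∪ (FOLLOW(N) if α ⇒* ε)).

Relevant sets:
  FOLLOW(B') = { $ }

B' → + F B': PREDICT = { '+' }
  '+' is in predict set, so this production goes in M[B', '+']
B' → ε: PREDICT = { $ }

M[B', '+'] = B' → + F B'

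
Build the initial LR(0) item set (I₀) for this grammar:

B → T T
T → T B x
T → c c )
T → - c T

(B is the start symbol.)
First, augment the grammar with B' → B
I₀ = CLOSURE({ [B' → . B] }):
  [B' → . B] has the dot before B: add [B → . T T]
  [B → . T T] has the dot before T: add [T → . T B x], [T → . c c )], [T → . - c T]
No further items can be added.

I₀ = { [B → . T T], [B' → . B], [T → . - c T], [T → . T B x], [T → . c c )] }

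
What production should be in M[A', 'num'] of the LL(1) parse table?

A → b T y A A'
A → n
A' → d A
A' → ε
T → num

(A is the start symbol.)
To find M[A', 'num'], we find productions for A' where 'num' is in the predict set (PREDICT(N → α) = (FIRST(α) \ {ε}) ∪ (FOLLOW(N) if α ⇒* ε)).

Relevant sets:
  FOLLOW(A') = { $, 'd' }

A' → d A: PREDICT = { 'd' }
A' → ε: PREDICT = { $, 'd' }

M[A', 'num'] is empty (no production applies)

Answer: Empty (error entry)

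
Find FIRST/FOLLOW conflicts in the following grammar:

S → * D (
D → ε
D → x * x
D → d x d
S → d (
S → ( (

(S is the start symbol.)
Nullable non-terminals: D.

D: nullable alternative(s) D → ε; FOLLOW(D) = { '(' }
  D → ε: FIRST \ {ε} = { } — this is the only nullable alternative, skip
  D → x * x: FIRST \ {ε} = { 'x' } — disjoint from FOLLOW(D)
  D → d x d: FIRST \ {ε} = { 'd' } — disjoint from FOLLOW(D)

S has no nullable alternative, so no FIRST/FOLLOW check is needed there.

No FIRST/FOLLOW conflicts found.

Answer: No FIRST/FOLLOW conflicts.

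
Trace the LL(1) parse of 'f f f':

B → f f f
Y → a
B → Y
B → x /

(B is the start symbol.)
Stack is shown with the top on the left.

Stack    Input    Action
------------------------
B $      f f f $  output B → f f f
f f f $  f f f $  match 'f'
f f $    f f $    match 'f'
f $      f $      match 'f'
$        $        accept

The string is accepted.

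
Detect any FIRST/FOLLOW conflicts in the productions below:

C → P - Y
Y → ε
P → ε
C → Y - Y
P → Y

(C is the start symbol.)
No FIRST/FOLLOW conflicts.

A FIRST/FOLLOW conflict occurs when a non-terminal N has a nullable alternative N → β (β ⇒* ε) and another alternative N → α with FIRST(α) ∩ FOLLOW(N) ≠ ∅: on such a lookahead the parser cannot decide between expanding α and letting N vanish via β.

Nullable non-terminals: P, Y.
FIRST sets used below: FIRST(Y) = { ε }

P: nullable alternative(s) P → ε, P → Y; FOLLOW(P) = { '-' }
  P → ε: FIRST \ {ε} = { } — disjoint from FOLLOW(P)
  P → Y: FIRST \ {ε} = { } — disjoint from FOLLOW(P)
Y has a nullable alternative but only one production, so nothing to check.

C has no nullable alternative, so no FIRST/FOLLOW check is needed there.

No FIRST/FOLLOW conflicts found.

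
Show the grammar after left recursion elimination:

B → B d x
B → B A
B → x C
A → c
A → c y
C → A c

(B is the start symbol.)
B → x C B'
B' → d x B'
B' → A B'
B' → ε
A → c
A → c y
C → A c

B is directly left-recursive. The standard transformation for
  A → A α₁ | ... | A α_m | β₁ | ... | β_n
is
  A  → β₁ A' | ... | β_n A'
  A' → α₁ A' | ... | α_m A' | ε

B → x C becomes B → x C B'
B → B d x becomes B' → d x B'
B → B A becomes B' → A B'
Add B' → ε

Productions for other non-terminals are unchanged:
  A → c
  A → c y
  C → A c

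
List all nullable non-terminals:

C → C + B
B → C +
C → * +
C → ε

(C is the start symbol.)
{ 'C' }

ε-productions: C → ε
So C is immediately nullable.
No further non-terminal can be added: every production for the remaining non-terminals contains a terminal or a non-nullable non-terminal.
Nullable = { 'C' }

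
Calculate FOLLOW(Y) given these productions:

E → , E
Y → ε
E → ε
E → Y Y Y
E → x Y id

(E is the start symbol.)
{ $, 'id' }

In E → Y Y Y: Y is followed by Y Y, add FIRST(Y Y) \ {ε} = { }
  Y Y is nullable, so also add FOLLOW(E)
In E → Y Y Y: Y is followed by Y, add FIRST(Y) \ {ε} = { }
  Y is nullable, so also add FOLLOW(E)
In E → Y Y Y: Y is at the end, add FOLLOW(E)
In E → x Y id: Y is followed by id, add FIRST(id) \ {ε} = { 'id' }

The FOLLOW sets referred to above (computed the same way, to a fixed point):
  FOLLOW(E) = { $ }

Taking the union: FOLLOW(Y) = { $, 'id' }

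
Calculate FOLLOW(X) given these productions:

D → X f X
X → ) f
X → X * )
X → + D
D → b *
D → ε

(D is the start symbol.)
To compute FOLLOW(X), find every occurrence of X on a right-hand side N → α X β: add FIRST(β) \ {ε}, and if β is empty or nullable also add FOLLOW(N). Iterate to a fixed point.

In D → X f X: X is followed by f X, add FIRST(f X) \ {ε} = { 'f' }
In D → X f X: X is at the end, add FOLLOW(D)
In X → X * ): X is followed by '*' ')', add FIRST('*' ')') \ {ε} = { '*' }

The FOLLOW sets referred to above (computed the same way, to a fixed point):
  FOLLOW(D) = { $, '*', 'f' }

Taking the union: FOLLOW(X) = { $, '*', 'f' }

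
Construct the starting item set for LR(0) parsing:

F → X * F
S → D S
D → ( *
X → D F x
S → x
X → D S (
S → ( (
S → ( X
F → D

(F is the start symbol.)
{ [D → . ( *], [F → . D], [F → . X * F], [F' → . F], [X → . D F x], [X → . D S (] }

First, augment the grammar with F' → F
I₀ = CLOSURE({ [F' → . F] }):
  [F' → . F] has the dot before F: add [F → . X * F], [F → . D]
  [F → . X * F] has the dot before X: add [X → . D F x], [X → . D S (]
  [F → . D] has the dot before D: add [D → . ( *]
No further items can be added.

I₀ = { [D → . ( *], [F → . D], [F → . X * F], [F' → . F], [X → . D F x], [X → . D S (] }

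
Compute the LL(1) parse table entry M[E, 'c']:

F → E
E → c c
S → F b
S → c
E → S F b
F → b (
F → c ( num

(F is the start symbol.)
To find M[E, 'c'], we find productions for E where 'c' is in the predict set (PREDICT(N → α) = (FIRST(α) \ {ε}) ∪ (FOLLOW(N) if α ⇒* ε)).

Relevant sets:
  FIRST(S) = { 'b', 'c' }

E → c c: PREDICT = { 'c' }
  'c' is in predict set, so this production goes in M[E, 'c']
E → S F b: PREDICT = { 'b', 'c' }
  'c' is in predict set, so this production goes in M[E, 'c']

M[E, 'c'] = E → c c, E → S F b  (a multiply-defined cell — the grammar is not LL(1))

Answer: E → c c, E → S F b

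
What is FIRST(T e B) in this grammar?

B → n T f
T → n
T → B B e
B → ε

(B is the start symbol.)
FIRST sets of the non-terminals involved (from the grammar, by fixed-point iteration):
  FIRST(T) = { 'e', 'n' }

To compute FIRST(T e B), process the symbols left to right:
Symbol T is a non-terminal. Add FIRST(T) \ {ε} = { 'e', 'n' }
T is not nullable (ε ∉ FIRST(T)), so stop here.
FIRST(T e B) = { 'e', 'n' }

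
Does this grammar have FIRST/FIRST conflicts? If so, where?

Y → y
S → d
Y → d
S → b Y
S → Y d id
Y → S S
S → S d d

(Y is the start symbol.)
Yes. Y → y / Y → S S on { 'y' }; Y → d / Y → S S on { 'd' }; S → d / S → Y d id on { 'd' }; S → d / S → S d d on { 'd' }; S → b Y / S → Y d id on { 'b' }; S → b Y / S → S d d on { 'b' }; S → Y d id / S → S d d on { 'b', 'd', 'y' }

A FIRST/FIRST conflict occurs when two productions N → α and N → β for the same non-terminal have FIRST(α) ∩ FIRST(β) ≠ ∅ (with ε ∈ FIRST of a nullable right-hand side, so two nullable alternatives also conflict).

FIRST sets of the non-terminals at (or reachable through a nullable prefix from) the front of some alternative:
  FIRST(S) = { 'b', 'd', 'y' }
  FIRST(Y) = { 'b', 'd', 'y' }

Productions for Y:
  Y → y: FIRST = { 'y' }
  Y → d: FIRST = { 'd' }
  Y → S S: FIRST = { 'b', 'd', 'y' }
Productions for S:
  S → d: FIRST = { 'd' }
  S → b Y: FIRST = { 'b' }
  S → Y d id: FIRST = { 'b', 'd', 'y' }
  S → S d d: FIRST = { 'b', 'd', 'y' }

Conflict for Y: Y → y and Y → S S
  Overlap: { 'y' }
Conflict for Y: Y → d and Y → S S
  Overlap: { 'd' }
Conflict for S: S → d and S → Y d id
  Overlap: { 'd' }
Conflict for S: S → d and S → S d d
  Overlap: { 'd' }
Conflict for S: S → b Y and S → Y d id
  Overlap: { 'b' }
Conflict for S: S → b Y and S → S d d
  Overlap: { 'b' }
Conflict for S: S → Y d id and S → S d d
  Overlap: { 'b', 'd', 'y' }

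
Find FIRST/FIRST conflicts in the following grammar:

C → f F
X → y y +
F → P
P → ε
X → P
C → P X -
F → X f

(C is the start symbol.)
A FIRST/FIRST conflict occurs when two productions N → α and N → β for the same non-terminal have FIRST(α) ∩ FIRST(β) ≠ ∅ (with ε ∈ FIRST of a nullable right-hand side, so two nullable alternatives also conflict).

FIRST sets of the non-terminals at (or reachable through a nullable prefix from) the front of some alternative:
  FIRST(P) = { ε }
  FIRST(X) = { 'y', ε }

Productions for C:
  C → f F: FIRST = { 'f' }
  C → P X -: FIRST = { '-', 'y' }
Productions for X:
  X → y y +: FIRST = { 'y' }
  X → P: FIRST = { ε }
Productions for F:
  F → P: FIRST = { ε }
  F → X f: FIRST = { 'f', 'y' }
P has only one production, so no FIRST/FIRST conflict is possible there.

All alternatives of each non-terminal have pairwise disjoint FIRST sets.

Answer: No FIRST/FIRST conflicts.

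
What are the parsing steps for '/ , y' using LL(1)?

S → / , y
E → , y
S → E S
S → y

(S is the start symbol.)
LL(1) parsing maintains a stack (initially the start symbol over $) and the input. At each step: if the stack top is a terminal, match it against the current input token; if it is a non-terminal N, replace it with the RHS of M[N, lookahead] (the unique production whose predict set contains the lookahead).

Stack is shown with the top on the left.

Stack    Input    Action
------------------------
S $      / , y $  output S → / , y
/ , y $  / , y $  match '/'
, y $    , y $    match ','
y $      y $      match 'y'
$        $        accept

The string is accepted.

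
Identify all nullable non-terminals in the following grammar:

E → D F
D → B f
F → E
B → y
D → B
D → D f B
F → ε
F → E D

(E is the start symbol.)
ε-productions: F → ε
So F is immediately nullable.
No further non-terminal can be added: every production for the remaining non-terminals contains a terminal or a non-nullable non-terminal.
Nullable = { 'F' }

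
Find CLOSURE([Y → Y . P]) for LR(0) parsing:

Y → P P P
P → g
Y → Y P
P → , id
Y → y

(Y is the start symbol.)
{ [P → . , id], [P → . g], [Y → Y . P] }

To compute CLOSURE, for each item [A → α.Bβ] where B is a non-terminal, add [B → .γ] for all productions B → γ; repeat for the newly added items until nothing changes.

Start with: [Y → Y . P]
  [Y → Y . P] has the dot before P: add [P → . g], [P → . , id]
No further items can be added.

CLOSURE = { [P → . , id], [P → . g], [Y → Y . P] }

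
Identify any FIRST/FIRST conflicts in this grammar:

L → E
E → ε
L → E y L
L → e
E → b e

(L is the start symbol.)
A FIRST/FIRST conflict occurs when two productions N → α and N → β for the same non-terminal have FIRST(α) ∩ FIRST(β) ≠ ∅ (with ε ∈ FIRST of a nullable right-hand side, so two nullable alternatives also conflict).

FIRST sets of the non-terminals at (or reachable through a nullable prefix from) the front of some alternative:
  FIRST(E) = { 'b', ε }

Productions for L:
  L → E: FIRST = { 'b', ε }
  L → E y L: FIRST = { 'b', 'y' }
  L → e: FIRST = { 'e' }
Productions for E:
  E → ε: FIRST = { ε }
  E → b e: FIRST = { 'b' }

Conflict for L: L → E and L → E y L
  Overlap: { 'b' }

Answer: Yes. L → E / L → E y L on { 'b' }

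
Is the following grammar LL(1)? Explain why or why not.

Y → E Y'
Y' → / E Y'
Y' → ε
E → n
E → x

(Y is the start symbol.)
Relevant sets:
  FOLLOW(Y') = { $ }

For Y':
  PREDICT(Y' → '/' E Y') = { '/' }
  PREDICT(Y' → ε) = { $ }
For E:
  PREDICT(E → n) = { 'n' }
  PREDICT(E → x) = { 'x' }
Y has a single production, so nothing to check there.

All predict sets are disjoint. The grammar IS LL(1).

Answer: Yes, the grammar is LL(1).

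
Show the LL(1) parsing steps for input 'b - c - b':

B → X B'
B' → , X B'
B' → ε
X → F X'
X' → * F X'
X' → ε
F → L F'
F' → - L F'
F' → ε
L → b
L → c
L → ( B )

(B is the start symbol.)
LL(1) parsing maintains a stack (initially the start symbol over $) and the input. At each step: if the stack top is a terminal, match it against the current input token; if it is a non-terminal N, replace it with the RHS of M[N, lookahead] (the unique production whose predict set contains the lookahead).

Stack is shown with the top on the left.

Stack           Input        Action
-----------------------------------
B $             b - c - b $  output B → X B'
X B' $          b - c - b $  output X → F X'
F X' B' $       b - c - b $  output F → L F'
L F' X' B' $    b - c - b $  output L → b
b F' X' B' $    b - c - b $  match 'b'
F' X' B' $      - c - b $    output F' → - L F'
- L F' X' B' $  - c - b $    match '-'
L F' X' B' $    c - b $      output L → c
c F' X' B' $    c - b $      match 'c'
F' X' B' $      - b $        output F' → - L F'
- L F' X' B' $  - b $        match '-'
L F' X' B' $    b $          output L → b
b F' X' B' $    b $          match 'b'
F' X' B' $      $            output F' → ε
X' B' $         $            output X' → ε
B' $            $            output B' → ε
$               $            accept

The string is accepted.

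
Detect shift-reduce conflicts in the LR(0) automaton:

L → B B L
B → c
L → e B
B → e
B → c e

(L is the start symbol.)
Yes — I3: [B → c .] vs [B → c . e]; I4: [B → e .] vs [B → . c]

A shift-reduce conflict occurs when an LR(0) state has both:
  - a complete (reduce) item [A → α .] (dot at the end), and
  - a shift item [B → β . c γ] (dot before a terminal).

Augment with L' → L and build the canonical LR(0) collection (I0 = CLOSURE({[L' → . L]}), then GOTO on every symbol after a dot until no new states appear). It has 10 states:
  I0: { [B → . c e], [B → . c], [B → . e], [L → . B B L], [L → . e B], [L' → . L] }  — shift
  I1: { [B → . c e], [B → . c], [B → . e], [L → B . B L] }  — shift
  I2: { [L' → L .] }  — accept
  I3: { [B → c . e], [B → c .] }  — shift, reduce
  I4: { [B → . c e], [B → . c], [B → . e], [B → e .], [L → e . B] }  — shift, reduce
  I5: { [L → e B .] }  — reduce
  I6: { [B → e .] }  — reduce
  I7: { [B → c e .] }  — reduce
  I8: { [B → . c e], [B → . c], [B → . e], [L → . B B L], [L → . e B], [L → B B . L] }  — shift
  I9: { [L → B B L .] }  — reduce

I3 contains reduce item [B → c .] and shift item [B → c . e] — shift-reduce conflict.
I4 contains reduce item [B → e .] and shift items [B → . c], [B → . c e], [B → . e] — shift-reduce conflict.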